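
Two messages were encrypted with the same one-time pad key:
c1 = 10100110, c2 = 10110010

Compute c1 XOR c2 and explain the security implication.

Step 1: c1 XOR c2 = (m1 XOR k) XOR (m2 XOR k).
Step 2: By XOR associativity/commutativity: = m1 XOR m2 XOR k XOR k = m1 XOR m2.
Step 3: 10100110 XOR 10110010 = 00010100 = 20.
Step 4: The key cancels out! An attacker learns m1 XOR m2 = 20, revealing the relationship between plaintexts.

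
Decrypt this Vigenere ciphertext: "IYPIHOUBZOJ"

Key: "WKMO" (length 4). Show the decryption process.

Step 1: Key 'WKMO' has length 4. Extended key: WKMOWKMOWKM
Step 2: Decrypt each position:
  I(8) - W(22) = 12 = M
  Y(24) - K(10) = 14 = O
  P(15) - M(12) = 3 = D
  I(8) - O(14) = 20 = U
  H(7) - W(22) = 11 = L
  O(14) - K(10) = 4 = E
  U(20) - M(12) = 8 = I
  B(1) - O(14) = 13 = N
  Z(25) - W(22) = 3 = D
  O(14) - K(10) = 4 = E
  J(9) - M(12) = 23 = X
Plaintext: MODULEINDEX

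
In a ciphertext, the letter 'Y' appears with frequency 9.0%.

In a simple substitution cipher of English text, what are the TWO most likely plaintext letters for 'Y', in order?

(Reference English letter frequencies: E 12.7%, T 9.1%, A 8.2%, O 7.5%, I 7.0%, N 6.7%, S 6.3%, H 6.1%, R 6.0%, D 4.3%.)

Step 1: Observed frequency of 'Y' is 9.0%.
Step 2: Compute distances to each reference frequency and sort:
  T (9.1%): difference = 0.1% <-- BEST
  A (8.2%): difference = 0.8% <-- RUNNER-UP
  O (7.5%): difference = 1.5%
  I (7.0%): difference = 2.0%
  N (6.7%): difference = 2.3%
Step 3: Most likely is 'T' (9.1%, diff 0.1%); second most likely is 'A' (8.2%, diff 0.8%).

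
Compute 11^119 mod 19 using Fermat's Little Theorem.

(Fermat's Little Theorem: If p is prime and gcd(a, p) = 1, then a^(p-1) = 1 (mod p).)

Step 1: Since 19 is prime, by Fermat's Little Theorem: 11^18 = 1 (mod 19).
Step 2: Reduce exponent: 119 mod 18 = 11.
Step 3: So 11^119 = 11^11 (mod 19).
Step 4: 11^11 mod 19 = 7.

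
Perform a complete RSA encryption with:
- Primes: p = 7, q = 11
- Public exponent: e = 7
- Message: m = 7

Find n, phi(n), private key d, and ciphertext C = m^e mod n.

Step 1: n = 7 * 11 = 77.
Step 2: phi(n) = (7-1)(11-1) = 6 * 10 = 60.
Step 3: Find d = 7^(-1) mod 60 = 43.
  Verify: 7 * 43 = 301 = 1 (mod 60).
Step 4: C = 7^7 mod 77 = 28.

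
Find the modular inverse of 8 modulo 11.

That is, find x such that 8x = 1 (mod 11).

Step 1: We need x such that 8 * x = 1 (mod 11).
Step 2: Using the extended Euclidean algorithm or trial:
  8 * 7 = 56 = 5 * 11 + 1.
Step 3: Since 56 mod 11 = 1, the inverse is x = 7.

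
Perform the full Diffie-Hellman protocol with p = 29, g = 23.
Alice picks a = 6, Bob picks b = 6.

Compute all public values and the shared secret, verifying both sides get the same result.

Step 1: A = g^a mod p = 23^6 mod 29 = 24.
Step 2: B = g^b mod p = 23^6 mod 29 = 24.
Step 3: Alice computes s = B^a mod p = 24^6 mod 29 = 23.
Step 4: Bob computes s = A^b mod p = 24^6 mod 29 = 23.
Both sides agree: shared secret = 23.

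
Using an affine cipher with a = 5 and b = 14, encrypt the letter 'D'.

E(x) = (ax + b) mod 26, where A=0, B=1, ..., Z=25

Step 1: Convert 'D' to number: x = 3.
Step 2: E(3) = (5 * 3 + 14) mod 26 = 29 mod 26 = 3.
Step 3: Convert 3 back to letter: D.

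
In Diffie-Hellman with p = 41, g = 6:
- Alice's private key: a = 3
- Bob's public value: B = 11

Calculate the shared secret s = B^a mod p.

Step 1: s = B^a mod p = 11^3 mod 41.
  11^1 mod 41 = 11
  11^2 mod 41 = (11 * 11) mod 41 = 39
  11^3 mod 41 = (39 * 11) mod 41 = 19
Result: shared secret = 19.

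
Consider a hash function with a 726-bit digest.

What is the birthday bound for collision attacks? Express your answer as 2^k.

Step 1: The birthday paradox gives collision probability ~50% after sqrt(2^n) = 2^(n/2) hashes.
Step 2: For 726-bit output: 2^(726/2) = 2^363.
Step 3: Approximately 2^363 hash computations needed.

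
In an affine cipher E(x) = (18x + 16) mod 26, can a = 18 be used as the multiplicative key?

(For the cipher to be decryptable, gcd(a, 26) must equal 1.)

Step 1: Compute gcd(18, 26).
Step 2: gcd(18, 26) = 2.
Since gcd = 2 != 1, 18 shares a common factor with 26, so it cannot be used.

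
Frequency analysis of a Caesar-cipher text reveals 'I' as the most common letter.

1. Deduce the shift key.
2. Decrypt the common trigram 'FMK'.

Step 1: In English, 'E' is the most frequent letter (12.7%).
Step 2: The most frequent ciphertext letter is 'I' (position 8).
Step 3: Shift = (8 - 4) mod 26 = 4.
Step 4: Decrypt 'FMK' by shifting back 4:
  F -> B
  M -> I
  K -> G
Step 5: 'FMK' decrypts to 'BIG'.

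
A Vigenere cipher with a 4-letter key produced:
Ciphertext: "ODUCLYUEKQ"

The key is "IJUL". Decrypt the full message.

Step 1: Key 'IJUL' has length 4. Extended key: IJULIJULIJ
Step 2: Decrypt each position:
  O(14) - I(8) = 6 = G
  D(3) - J(9) = 20 = U
  U(20) - U(20) = 0 = A
  C(2) - L(11) = 17 = R
  L(11) - I(8) = 3 = D
  Y(24) - J(9) = 15 = P
  U(20) - U(20) = 0 = A
  E(4) - L(11) = 19 = T
  K(10) - I(8) = 2 = C
  Q(16) - J(9) = 7 = H
Plaintext: GUARDPATCH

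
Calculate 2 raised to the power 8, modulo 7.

Step 1: Compute 2^8 mod 7 step by step, reducing modulo 7 at each step.
  2^1 mod 7 = 2
  2^2 mod 7 = (2 * 2) mod 7 = 4
  2^3 mod 7 = (4 * 2) mod 7 = 1
  2^4 mod 7 = (1 * 2) mod 7 = 2
  2^5 mod 7 = (2 * 2) mod 7 = 4
  2^6 mod 7 = (4 * 2) mod 7 = 1
  2^7 mod 7 = (1 * 2) mod 7 = 2
  2^8 mod 7 = (2 * 2) mod 7 = 4
Step 2: Result = 4.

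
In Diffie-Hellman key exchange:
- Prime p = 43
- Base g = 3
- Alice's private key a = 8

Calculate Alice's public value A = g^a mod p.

Step 1: A = g^a mod p = 3^8 mod 43.
  3^1 mod 43 = 3
  3^2 mod 43 = (3 * 3) mod 43 = 9
  3^3 mod 43 = (9 * 3) mod 43 = 27
  3^4 mod 43 = (27 * 3) mod 43 = 38
  3^5 mod 43 = (38 * 3) mod 43 = 28
  3^6 mod 43 = (28 * 3) mod 43 = 41
  3^7 mod 43 = (41 * 3) mod 43 = 37
  3^8 mod 43 = (37 * 3) mod 43 = 25
Result: A = 25.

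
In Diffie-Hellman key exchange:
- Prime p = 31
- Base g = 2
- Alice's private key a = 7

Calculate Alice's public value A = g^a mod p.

Step 1: A = g^a mod p = 2^7 mod 31.
  2^1 mod 31 = 2
  2^2 mod 31 = (2 * 2) mod 31 = 4
  2^3 mod 31 = (4 * 2) mod 31 = 8
  2^4 mod 31 = (8 * 2) mod 31 = 16
  2^5 mod 31 = (16 * 2) mod 31 = 1
  2^6 mod 31 = (1 * 2) mod 31 = 2
  2^7 mod 31 = (2 * 2) mod 31 = 4
Result: A = 4.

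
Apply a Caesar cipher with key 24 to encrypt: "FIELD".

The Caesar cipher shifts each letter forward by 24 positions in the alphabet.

Step 1: For each letter, shift forward by 24 positions (mod 26).
  F (position 5) -> position (5+24) mod 26 = 3 -> D
  I (position 8) -> position (8+24) mod 26 = 6 -> G
  E (position 4) -> position (4+24) mod 26 = 2 -> C
  L (position 11) -> position (11+24) mod 26 = 9 -> J
  D (position 3) -> position (3+24) mod 26 = 1 -> B
Result: DGCJB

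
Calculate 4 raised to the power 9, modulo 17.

Step 1: Compute 4^9 mod 17 step by step, reducing modulo 17 at each step.
  4^1 mod 17 = 4
  4^2 mod 17 = (4 * 4) mod 17 = 16
  4^3 mod 17 = (16 * 4) mod 17 = 13
  4^4 mod 17 = (13 * 4) mod 17 = 1
  4^5 mod 17 = (1 * 4) mod 17 = 4
  4^6 mod 17 = (4 * 4) mod 17 = 16
  4^7 mod 17 = (16 * 4) mod 17 = 13
  4^8 mod 17 = (13 * 4) mod 17 = 1
  4^9 mod 17 = (1 * 4) mod 17 = 4
Step 2: Result = 4.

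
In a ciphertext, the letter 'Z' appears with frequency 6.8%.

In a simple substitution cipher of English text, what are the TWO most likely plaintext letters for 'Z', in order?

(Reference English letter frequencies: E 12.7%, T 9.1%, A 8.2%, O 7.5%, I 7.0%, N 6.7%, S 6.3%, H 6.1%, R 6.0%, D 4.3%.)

Step 1: Observed frequency of 'Z' is 6.8%.
Step 2: Compute distances to each reference frequency and sort:
  N (6.7%): difference = 0.1% <-- BEST
  I (7.0%): difference = 0.2% <-- RUNNER-UP
  S (6.3%): difference = 0.5%
  O (7.5%): difference = 0.7%
  H (6.1%): difference = 0.7%
Step 3: Most likely is 'N' (6.7%, diff 0.1%); second most likely is 'I' (7.0%, diff 0.2%).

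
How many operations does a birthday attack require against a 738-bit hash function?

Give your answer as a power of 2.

Step 1: The birthday paradox gives collision probability ~50% after sqrt(2^n) = 2^(n/2) hashes.
Step 2: For 738-bit output: 2^(738/2) = 2^369.
Step 3: Approximately 2^369 hash computations needed.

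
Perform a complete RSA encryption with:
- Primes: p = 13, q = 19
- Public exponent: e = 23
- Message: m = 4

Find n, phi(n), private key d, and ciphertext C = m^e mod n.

Step 1: n = 13 * 19 = 247.
Step 2: phi(n) = (13-1)(19-1) = 12 * 18 = 216.
Step 3: Find d = 23^(-1) mod 216 = 47.
  Verify: 23 * 47 = 1081 = 1 (mod 216).
Step 4: C = 4^23 mod 247 = 36.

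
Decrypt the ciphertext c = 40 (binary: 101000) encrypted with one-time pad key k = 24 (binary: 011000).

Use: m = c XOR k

Step 1: XOR ciphertext with key:
  Ciphertext: 101000
  Key:        011000
  XOR:        110000
Step 2: Plaintext = 110000 = 48 in decimal.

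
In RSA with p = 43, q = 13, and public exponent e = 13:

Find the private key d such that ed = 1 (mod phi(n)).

Step 1: n = 43 * 13 = 559.
Step 2: phi(n) = 42 * 12 = 504.
Step 3: Find d such that 13 * d = 1 (mod 504).
Step 4: d = 13^(-1) mod 504 = 349.
Verification: 13 * 349 = 4537 = 9 * 504 + 1.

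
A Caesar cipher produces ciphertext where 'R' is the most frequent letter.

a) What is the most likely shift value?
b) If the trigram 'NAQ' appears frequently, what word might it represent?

Step 1: In English, 'E' is the most frequent letter (12.7%).
Step 2: The most frequent ciphertext letter is 'R' (position 17).
Step 3: Shift = (17 - 4) mod 26 = 13.
Step 4: Decrypt 'NAQ' by shifting back 13:
  N -> A
  A -> N
  Q -> D
Step 5: 'NAQ' decrypts to 'AND'.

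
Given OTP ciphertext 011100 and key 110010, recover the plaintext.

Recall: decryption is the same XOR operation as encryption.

Step 1: XOR ciphertext with key:
  Ciphertext: 011100
  Key:        110010
  XOR:        101110
Step 2: Plaintext = 101110 = 46 in decimal.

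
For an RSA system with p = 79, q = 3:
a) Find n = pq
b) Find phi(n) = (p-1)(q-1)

Step 1: n = p * q = 79 * 3 = 237.
Step 2: phi(n) = (p-1)(q-1) = 78 * 2 = 156.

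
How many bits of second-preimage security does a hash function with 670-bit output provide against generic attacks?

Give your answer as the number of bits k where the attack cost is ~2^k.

Step 1: The hash has a 670-bit output.
Step 2: Second-preimage resistance means: given a specific input x, it should be infeasible to find a different y with h(y) = h(x).
With a 670-bit output, a generic search for a second preimage costs about 2^670 evaluations (each trial matches the fixed target with probability 2^-670).
Step 3: Security level = 670 bits.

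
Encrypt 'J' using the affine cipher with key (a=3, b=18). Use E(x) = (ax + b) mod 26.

Step 1: Convert 'J' to number: x = 9.
Step 2: E(9) = (3 * 9 + 18) mod 26 = 45 mod 26 = 19.
Step 3: Convert 19 back to letter: T.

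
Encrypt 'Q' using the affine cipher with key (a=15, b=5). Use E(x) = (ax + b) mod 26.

Step 1: Convert 'Q' to number: x = 16.
Step 2: E(16) = (15 * 16 + 5) mod 26 = 245 mod 26 = 11.
Step 3: Convert 11 back to letter: L.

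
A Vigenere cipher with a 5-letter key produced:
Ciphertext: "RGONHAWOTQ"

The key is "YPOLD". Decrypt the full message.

Step 1: Key 'YPOLD' has length 5. Extended key: YPOLDYPOLD
Step 2: Decrypt each position:
  R(17) - Y(24) = 19 = T
  G(6) - P(15) = 17 = R
  O(14) - O(14) = 0 = A
  N(13) - L(11) = 2 = C
  H(7) - D(3) = 4 = E
  A(0) - Y(24) = 2 = C
  W(22) - P(15) = 7 = H
  O(14) - O(14) = 0 = A
  T(19) - L(11) = 8 = I
  Q(16) - D(3) = 13 = N
Plaintext: TRACECHAIN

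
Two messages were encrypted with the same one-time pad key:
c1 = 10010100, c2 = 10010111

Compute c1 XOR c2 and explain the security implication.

Step 1: c1 XOR c2 = (m1 XOR k) XOR (m2 XOR k).
Step 2: By XOR associativity/commutativity: = m1 XOR m2 XOR k XOR k = m1 XOR m2.
Step 3: 10010100 XOR 10010111 = 00000011 = 3.
Step 4: The key cancels out! An attacker learns m1 XOR m2 = 3, revealing the relationship between plaintexts.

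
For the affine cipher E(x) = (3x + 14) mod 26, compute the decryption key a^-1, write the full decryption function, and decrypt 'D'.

Step 1: Find a^-1, the modular inverse of 3 mod 26.
Step 2: We need 3 * a^-1 = 1 (mod 26).
Step 3: 3 * 9 = 27 = 1 * 26 + 1, so a^-1 = 9.
Step 4: D(y) = 9(y - 14) mod 26.
Step 5: Apply to 'D' (y = 3): D(3) = 9 * (3 - 14) mod 26 = 9 * -11 mod 26 = 5 -> 'F'.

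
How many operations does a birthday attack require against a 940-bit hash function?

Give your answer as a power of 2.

Step 1: The birthday paradox gives collision probability ~50% after sqrt(2^n) = 2^(n/2) hashes.
Step 2: For 940-bit output: 2^(940/2) = 2^470.
Step 3: Approximately 2^470 hash computations needed.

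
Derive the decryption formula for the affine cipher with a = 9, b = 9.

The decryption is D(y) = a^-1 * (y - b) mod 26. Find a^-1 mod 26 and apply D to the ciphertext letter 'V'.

Step 1: Find a^-1, the modular inverse of 9 mod 26.
Step 2: We need 9 * a^-1 = 1 (mod 26).
Step 3: 9 * 3 = 27 = 1 * 26 + 1, so a^-1 = 3.
Step 4: D(y) = 3(y - 9) mod 26.
Step 5: Apply to 'V' (y = 21): D(21) = 3 * (21 - 9) mod 26 = 3 * 12 mod 26 = 10 -> 'K'.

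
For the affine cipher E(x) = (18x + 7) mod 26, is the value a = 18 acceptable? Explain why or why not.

Step 1: Compute gcd(18, 26).
Step 2: gcd(18, 26) = 2.
Since gcd = 2 != 1, 18 shares a common factor with 26, so it cannot be used.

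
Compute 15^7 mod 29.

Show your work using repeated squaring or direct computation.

Step 1: Compute 15^7 mod 29 step by step, reducing modulo 29 at each step.
  15^1 mod 29 = 15
  15^2 mod 29 = (15 * 15) mod 29 = 22
  15^3 mod 29 = (22 * 15) mod 29 = 11
  15^4 mod 29 = (11 * 15) mod 29 = 20
  15^5 mod 29 = (20 * 15) mod 29 = 10
  15^6 mod 29 = (10 * 15) mod 29 = 5
  15^7 mod 29 = (5 * 15) mod 29 = 17
Step 2: Result = 17.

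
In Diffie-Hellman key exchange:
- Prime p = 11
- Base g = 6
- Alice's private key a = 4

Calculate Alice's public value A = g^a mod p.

Step 1: A = g^a mod p = 6^4 mod 11.
  6^1 mod 11 = 6
  6^2 mod 11 = (6 * 6) mod 11 = 3
  6^3 mod 11 = (3 * 6) mod 11 = 7
  6^4 mod 11 = (7 * 6) mod 11 = 9
Result: A = 9.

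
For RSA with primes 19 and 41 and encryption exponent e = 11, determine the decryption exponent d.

Step 1: n = 19 * 41 = 779.
Step 2: phi(n) = 18 * 40 = 720.
Step 3: Find d such that 11 * d = 1 (mod 720).
Step 4: d = 11^(-1) mod 720 = 131.
Verification: 11 * 131 = 1441 = 2 * 720 + 1.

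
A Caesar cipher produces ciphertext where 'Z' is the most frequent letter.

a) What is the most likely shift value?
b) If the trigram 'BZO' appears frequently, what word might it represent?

Step 1: In English, 'E' is the most frequent letter (12.7%).
Step 2: The most frequent ciphertext letter is 'Z' (position 25).
Step 3: Shift = (25 - 4) mod 26 = 21.
Step 4: Decrypt 'BZO' by shifting back 21:
  B -> G
  Z -> E
  O -> T
Step 5: 'BZO' decrypts to 'GET'.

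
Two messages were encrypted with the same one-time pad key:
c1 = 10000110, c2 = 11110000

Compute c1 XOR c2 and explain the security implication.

Step 1: c1 XOR c2 = (m1 XOR k) XOR (m2 XOR k).
Step 2: By XOR associativity/commutativity: = m1 XOR m2 XOR k XOR k = m1 XOR m2.
Step 3: 10000110 XOR 11110000 = 01110110 = 118.
Step 4: The key cancels out! An attacker learns m1 XOR m2 = 118, revealing the relationship between plaintexts.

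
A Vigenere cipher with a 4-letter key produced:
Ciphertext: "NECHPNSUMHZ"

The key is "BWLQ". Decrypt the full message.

Step 1: Key 'BWLQ' has length 4. Extended key: BWLQBWLQBWL
Step 2: Decrypt each position:
  N(13) - B(1) = 12 = M
  E(4) - W(22) = 8 = I
  C(2) - L(11) = 17 = R
  H(7) - Q(16) = 17 = R
  P(15) - B(1) = 14 = O
  N(13) - W(22) = 17 = R
  S(18) - L(11) = 7 = H
  U(20) - Q(16) = 4 = E
  M(12) - B(1) = 11 = L
  H(7) - W(22) = 11 = L
  Z(25) - L(11) = 14 = O
Plaintext: MIRRORHELLO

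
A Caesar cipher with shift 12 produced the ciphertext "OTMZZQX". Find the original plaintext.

Step 1: Reverse the shift by subtracting 12 from each letter position.
  O (position 14) -> position (14-12) mod 26 = 2 -> C
  T (position 19) -> position (19-12) mod 26 = 7 -> H
  M (position 12) -> position (12-12) mod 26 = 0 -> A
  Z (position 25) -> position (25-12) mod 26 = 13 -> N
  Z (position 25) -> position (25-12) mod 26 = 13 -> N
  Q (position 16) -> position (16-12) mod 26 = 4 -> E
  X (position 23) -> position (23-12) mod 26 = 11 -> L
Decrypted message: CHANNEL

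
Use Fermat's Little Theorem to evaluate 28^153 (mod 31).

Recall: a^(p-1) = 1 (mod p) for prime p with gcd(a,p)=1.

Step 1: Since 31 is prime, by Fermat's Little Theorem: 28^30 = 1 (mod 31).
Step 2: Reduce exponent: 153 mod 30 = 3.
Step 3: So 28^153 = 28^3 (mod 31).
Step 4: 28^3 mod 31 = 4.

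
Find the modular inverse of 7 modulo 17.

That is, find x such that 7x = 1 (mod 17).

Step 1: We need x such that 7 * x = 1 (mod 17).
Step 2: Using the extended Euclidean algorithm or trial:
  7 * 5 = 35 = 2 * 17 + 1.
Step 3: Since 35 mod 17 = 1, the inverse is x = 5.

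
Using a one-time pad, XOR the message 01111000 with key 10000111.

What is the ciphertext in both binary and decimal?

Step 1: Write out the XOR operation bit by bit:
  Message: 01111000
  Key:     10000111
  XOR:     11111111
Step 2: Convert to decimal: 11111111 = 255.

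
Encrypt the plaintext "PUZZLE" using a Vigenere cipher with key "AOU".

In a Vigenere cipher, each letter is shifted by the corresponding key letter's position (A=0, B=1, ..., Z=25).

Step 1: Repeat key to match plaintext length:
  Plaintext: PUZZLE
  Key:       AOUAOU
Step 2: Encrypt each letter:
  P(15) + A(0) = (15+0) mod 26 = 15 = P
  U(20) + O(14) = (20+14) mod 26 = 8 = I
  Z(25) + U(20) = (25+20) mod 26 = 19 = T
  Z(25) + A(0) = (25+0) mod 26 = 25 = Z
  L(11) + O(14) = (11+14) mod 26 = 25 = Z
  E(4) + U(20) = (4+20) mod 26 = 24 = Y
Ciphertext: PITZZY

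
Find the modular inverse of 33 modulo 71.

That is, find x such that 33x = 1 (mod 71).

Step 1: We need x such that 33 * x = 1 (mod 71).
Step 2: Using the extended Euclidean algorithm or trial:
  33 * 28 = 924 = 13 * 71 + 1.
Step 3: Since 924 mod 71 = 1, the inverse is x = 28.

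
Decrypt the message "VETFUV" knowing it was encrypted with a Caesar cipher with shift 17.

Step 1: Reverse the shift by subtracting 17 from each letter position.
  V (position 21) -> position (21-17) mod 26 = 4 -> E
  E (position 4) -> position (4-17) mod 26 = 13 -> N
  T (position 19) -> position (19-17) mod 26 = 2 -> C
  F (position 5) -> position (5-17) mod 26 = 14 -> O
  U (position 20) -> position (20-17) mod 26 = 3 -> D
  V (position 21) -> position (21-17) mod 26 = 4 -> E
Decrypted message: ENCODE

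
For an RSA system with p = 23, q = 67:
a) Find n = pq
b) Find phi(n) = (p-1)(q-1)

Step 1: n = p * q = 23 * 67 = 1541.
Step 2: phi(n) = (p-1)(q-1) = 22 * 66 = 1452.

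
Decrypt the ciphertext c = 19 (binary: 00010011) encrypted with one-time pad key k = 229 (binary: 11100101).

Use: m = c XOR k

Step 1: XOR ciphertext with key:
  Ciphertext: 00010011
  Key:        11100101
  XOR:        11110110
Step 2: Plaintext = 11110110 = 246 in decimal.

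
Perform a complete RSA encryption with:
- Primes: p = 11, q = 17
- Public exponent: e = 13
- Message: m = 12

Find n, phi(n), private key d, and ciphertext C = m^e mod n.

Step 1: n = 11 * 17 = 187.
Step 2: phi(n) = (11-1)(17-1) = 10 * 16 = 160.
Step 3: Find d = 13^(-1) mod 160 = 37.
  Verify: 13 * 37 = 481 = 1 (mod 160).
Step 4: C = 12^13 mod 187 = 133.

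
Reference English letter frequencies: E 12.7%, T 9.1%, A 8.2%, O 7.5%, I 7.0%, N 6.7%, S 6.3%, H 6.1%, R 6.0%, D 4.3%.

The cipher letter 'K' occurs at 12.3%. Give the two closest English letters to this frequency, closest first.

Step 1: Observed frequency of 'K' is 12.3%.
Step 2: Compute distances to each reference frequency and sort:
  E (12.7%): difference = 0.4% <-- BEST
  T (9.1%): difference = 3.2% <-- RUNNER-UP
  A (8.2%): difference = 4.1%
  O (7.5%): difference = 4.8%
  I (7.0%): difference = 5.3%
Step 3: Most likely is 'E' (12.7%, diff 0.4%); second most likely is 'T' (9.1%, diff 3.2%).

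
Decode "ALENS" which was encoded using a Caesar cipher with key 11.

Step 1: Reverse the shift by subtracting 11 from each letter position.
  A (position 0) -> position (0-11) mod 26 = 15 -> P
  L (position 11) -> position (11-11) mod 26 = 0 -> A
  E (position 4) -> position (4-11) mod 26 = 19 -> T
  N (position 13) -> position (13-11) mod 26 = 2 -> C
  S (position 18) -> position (18-11) mod 26 = 7 -> H
Decrypted message: PATCH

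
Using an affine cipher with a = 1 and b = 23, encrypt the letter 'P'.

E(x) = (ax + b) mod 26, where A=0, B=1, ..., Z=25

Step 1: Convert 'P' to number: x = 15.
Step 2: E(15) = (1 * 15 + 23) mod 26 = 38 mod 26 = 12.
Step 3: Convert 12 back to letter: M.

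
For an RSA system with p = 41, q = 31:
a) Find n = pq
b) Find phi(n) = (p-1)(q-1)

Step 1: n = p * q = 41 * 31 = 1271.
Step 2: phi(n) = (p-1)(q-1) = 40 * 30 = 1200.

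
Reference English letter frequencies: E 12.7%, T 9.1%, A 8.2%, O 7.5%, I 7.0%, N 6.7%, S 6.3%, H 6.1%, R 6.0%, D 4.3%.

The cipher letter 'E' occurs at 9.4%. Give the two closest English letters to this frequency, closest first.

Step 1: Observed frequency of 'E' is 9.4%.
Step 2: Compute distances to each reference frequency and sort:
  T (9.1%): difference = 0.3% <-- BEST
  A (8.2%): difference = 1.2% <-- RUNNER-UP
  O (7.5%): difference = 1.9%
  I (7.0%): difference = 2.4%
  N (6.7%): difference = 2.7%
Step 3: Most likely is 'T' (9.1%, diff 0.3%); second most likely is 'A' (8.2%, diff 1.2%).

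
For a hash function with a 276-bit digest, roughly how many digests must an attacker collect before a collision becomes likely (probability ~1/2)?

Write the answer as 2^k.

Step 1: The birthday paradox gives collision probability ~50% after sqrt(2^n) = 2^(n/2) hashes.
Step 2: For 276-bit output: 2^(276/2) = 2^138.
Step 3: Approximately 2^138 hash computations needed.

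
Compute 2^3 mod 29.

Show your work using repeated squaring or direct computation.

Step 1: Compute 2^3 mod 29 step by step, reducing modulo 29 at each step.
  2^1 mod 29 = 2
  2^2 mod 29 = (2 * 2) mod 29 = 4
  2^3 mod 29 = (4 * 2) mod 29 = 8
Step 2: Result = 8.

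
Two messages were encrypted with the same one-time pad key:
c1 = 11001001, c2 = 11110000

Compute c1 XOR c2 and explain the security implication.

Step 1: c1 XOR c2 = (m1 XOR k) XOR (m2 XOR k).
Step 2: By XOR associativity/commutativity: = m1 XOR m2 XOR k XOR k = m1 XOR m2.
Step 3: 11001001 XOR 11110000 = 00111001 = 57.
Step 4: The key cancels out! An attacker learns m1 XOR m2 = 57, revealing the relationship between plaintexts.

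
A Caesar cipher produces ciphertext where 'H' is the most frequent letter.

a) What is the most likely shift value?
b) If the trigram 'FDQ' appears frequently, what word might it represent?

Step 1: In English, 'E' is the most frequent letter (12.7%).
Step 2: The most frequent ciphertext letter is 'H' (position 7).
Step 3: Shift = (7 - 4) mod 26 = 3.
Step 4: Decrypt 'FDQ' by shifting back 3:
  F -> C
  D -> A
  Q -> N
Step 5: 'FDQ' decrypts to 'CAN'.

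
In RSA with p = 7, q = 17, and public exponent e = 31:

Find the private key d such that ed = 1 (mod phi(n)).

Step 1: n = 7 * 17 = 119.
Step 2: phi(n) = 6 * 16 = 96.
Step 3: Find d such that 31 * d = 1 (mod 96).
Step 4: d = 31^(-1) mod 96 = 31.
Verification: 31 * 31 = 961 = 10 * 96 + 1.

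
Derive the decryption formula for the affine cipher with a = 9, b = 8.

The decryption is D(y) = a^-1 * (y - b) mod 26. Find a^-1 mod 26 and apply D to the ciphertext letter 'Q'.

Step 1: Find a^-1, the modular inverse of 9 mod 26.
Step 2: We need 9 * a^-1 = 1 (mod 26).
Step 3: 9 * 3 = 27 = 1 * 26 + 1, so a^-1 = 3.
Step 4: D(y) = 3(y - 8) mod 26.
Step 5: Apply to 'Q' (y = 16): D(16) = 3 * (16 - 8) mod 26 = 3 * 8 mod 26 = 24 -> 'Y'.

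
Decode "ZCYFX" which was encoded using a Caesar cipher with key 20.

Step 1: Reverse the shift by subtracting 20 from each letter position.
  Z (position 25) -> position (25-20) mod 26 = 5 -> F
  C (position 2) -> position (2-20) mod 26 = 8 -> I
  Y (position 24) -> position (24-20) mod 26 = 4 -> E
  F (position 5) -> position (5-20) mod 26 = 11 -> L
  X (position 23) -> position (23-20) mod 26 = 3 -> D
Decrypted message: FIELD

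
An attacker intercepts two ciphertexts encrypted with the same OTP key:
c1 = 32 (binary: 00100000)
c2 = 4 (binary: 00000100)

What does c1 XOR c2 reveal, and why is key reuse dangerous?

Step 1: c1 XOR c2 = (m1 XOR k) XOR (m2 XOR k).
Step 2: By XOR associativity/commutativity: = m1 XOR m2 XOR k XOR k = m1 XOR m2.
Step 3: 00100000 XOR 00000100 = 00100100 = 36.
Step 4: The key cancels out! An attacker learns m1 XOR m2 = 36, revealing the relationship between plaintexts.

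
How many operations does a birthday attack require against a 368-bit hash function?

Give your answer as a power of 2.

Step 1: The birthday paradox gives collision probability ~50% after sqrt(2^n) = 2^(n/2) hashes.
Step 2: For 368-bit output: 2^(368/2) = 2^184.
Step 3: Approximately 2^184 hash computations needed.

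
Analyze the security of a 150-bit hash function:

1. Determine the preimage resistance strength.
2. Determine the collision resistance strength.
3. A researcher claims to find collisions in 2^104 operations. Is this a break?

Step 1: Preimage resistance requires brute-force of 2^150 operations.
Step 2: Collision resistance (birthday bound) = 2^(150/2) = 2^75.
Step 3: The claimed attack costs 2^104 operations.
Step 4: Since 2^104 >= 2^75, the claimed attack is no faster than the generic birthday attack, so this does not break collision resistance.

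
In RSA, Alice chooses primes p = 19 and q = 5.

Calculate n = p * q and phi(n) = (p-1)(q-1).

Step 1: n = p * q = 19 * 5 = 95.
Step 2: phi(n) = (p-1)(q-1) = 18 * 4 = 72.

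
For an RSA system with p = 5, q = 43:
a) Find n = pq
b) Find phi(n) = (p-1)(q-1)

Step 1: n = p * q = 5 * 43 = 215.
Step 2: phi(n) = (p-1)(q-1) = 4 * 42 = 168.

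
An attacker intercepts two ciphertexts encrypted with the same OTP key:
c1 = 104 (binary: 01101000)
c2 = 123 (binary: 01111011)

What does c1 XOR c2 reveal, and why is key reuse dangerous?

Step 1: c1 XOR c2 = (m1 XOR k) XOR (m2 XOR k).
Step 2: By XOR associativity/commutativity: = m1 XOR m2 XOR k XOR k = m1 XOR m2.
Step 3: 01101000 XOR 01111011 = 00010011 = 19.
Step 4: The key cancels out! An attacker learns m1 XOR m2 = 19, revealing the relationship between plaintexts.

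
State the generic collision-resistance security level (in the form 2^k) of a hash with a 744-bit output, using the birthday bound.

Step 1: The birthday paradox gives collision probability ~50% after sqrt(2^n) = 2^(n/2) hashes.
Step 2: For 744-bit output: 2^(744/2) = 2^372.
Step 3: Approximately 2^372 hash computations needed.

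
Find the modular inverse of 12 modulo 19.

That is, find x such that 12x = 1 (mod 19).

Step 1: We need x such that 12 * x = 1 (mod 19).
Step 2: Using the extended Euclidean algorithm or trial:
  12 * 8 = 96 = 5 * 19 + 1.
Step 3: Since 96 mod 19 = 1, the inverse is x = 8.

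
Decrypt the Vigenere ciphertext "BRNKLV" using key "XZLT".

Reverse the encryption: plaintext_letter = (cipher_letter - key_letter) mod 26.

Step 1: Extend key: XZLTXZ
Step 2: Decrypt each letter (c - k) mod 26:
  B(1) - X(23) = (1-23) mod 26 = 4 = E
  R(17) - Z(25) = (17-25) mod 26 = 18 = S
  N(13) - L(11) = (13-11) mod 26 = 2 = C
  K(10) - T(19) = (10-19) mod 26 = 17 = R
  L(11) - X(23) = (11-23) mod 26 = 14 = O
  V(21) - Z(25) = (21-25) mod 26 = 22 = W
Plaintext: ESCROW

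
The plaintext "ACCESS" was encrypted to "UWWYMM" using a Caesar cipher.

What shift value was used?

Step 1: Compare first letters: A (position 0) -> U (position 20).
Step 2: Shift = (20 - 0) mod 26 = 20.
The shift value is 20.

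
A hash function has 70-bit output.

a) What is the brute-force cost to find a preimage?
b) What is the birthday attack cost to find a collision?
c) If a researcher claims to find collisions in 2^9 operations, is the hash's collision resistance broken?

Step 1: Preimage resistance requires brute-force of 2^70 operations.
Step 2: Collision resistance (birthday bound) = 2^(70/2) = 2^35.
Step 3: The claimed attack costs 2^9 operations.
Step 4: Since 2^9 < 2^35, the claimed attack beats the generic birthday bound, so collision resistance is broken.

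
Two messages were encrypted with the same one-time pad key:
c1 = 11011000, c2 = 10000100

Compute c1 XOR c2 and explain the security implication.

Step 1: c1 XOR c2 = (m1 XOR k) XOR (m2 XOR k).
Step 2: By XOR associativity/commutativity: = m1 XOR m2 XOR k XOR k = m1 XOR m2.
Step 3: 11011000 XOR 10000100 = 01011100 = 92.
Step 4: The key cancels out! An attacker learns m1 XOR m2 = 92, revealing the relationship between plaintexts.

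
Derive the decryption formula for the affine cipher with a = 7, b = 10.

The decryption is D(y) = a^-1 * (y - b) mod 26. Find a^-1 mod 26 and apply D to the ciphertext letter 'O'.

Step 1: Find a^-1, the modular inverse of 7 mod 26.
Step 2: We need 7 * a^-1 = 1 (mod 26).
Step 3: 7 * 15 = 105 = 4 * 26 + 1, so a^-1 = 15.
Step 4: D(y) = 15(y - 10) mod 26.
Step 5: Apply to 'O' (y = 14): D(14) = 15 * (14 - 10) mod 26 = 15 * 4 mod 26 = 8 -> 'I'.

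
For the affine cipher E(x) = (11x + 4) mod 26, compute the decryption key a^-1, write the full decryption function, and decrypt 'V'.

Step 1: Find a^-1, the modular inverse of 11 mod 26.
Step 2: We need 11 * a^-1 = 1 (mod 26).
Step 3: 11 * 19 = 209 = 8 * 26 + 1, so a^-1 = 19.
Step 4: D(y) = 19(y - 4) mod 26.
Step 5: Apply to 'V' (y = 21): D(21) = 19 * (21 - 4) mod 26 = 19 * 17 mod 26 = 11 -> 'L'.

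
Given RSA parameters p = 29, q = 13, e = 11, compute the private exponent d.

Step 1: n = 29 * 13 = 377.
Step 2: phi(n) = 28 * 12 = 336.
Step 3: Find d such that 11 * d = 1 (mod 336).
Step 4: d = 11^(-1) mod 336 = 275.
Verification: 11 * 275 = 3025 = 9 * 336 + 1.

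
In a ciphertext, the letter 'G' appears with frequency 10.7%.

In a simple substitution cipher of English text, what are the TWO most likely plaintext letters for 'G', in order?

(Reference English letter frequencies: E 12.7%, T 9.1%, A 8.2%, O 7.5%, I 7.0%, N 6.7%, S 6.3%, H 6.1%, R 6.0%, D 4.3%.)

Step 1: Observed frequency of 'G' is 10.7%.
Step 2: Compute distances to each reference frequency and sort:
  T (9.1%): difference = 1.6% <-- BEST
  E (12.7%): difference = 2.0% <-- RUNNER-UP
  A (8.2%): difference = 2.5%
  O (7.5%): difference = 3.2%
  I (7.0%): difference = 3.7%
Step 3: Most likely is 'T' (9.1%, diff 1.6%); second most likely is 'E' (12.7%, diff 2.0%).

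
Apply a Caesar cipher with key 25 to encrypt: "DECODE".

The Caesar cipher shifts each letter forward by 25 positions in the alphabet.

Step 1: For each letter, shift forward by 25 positions (mod 26).
  D (position 3) -> position (3+25) mod 26 = 2 -> C
  E (position 4) -> position (4+25) mod 26 = 3 -> D
  C (position 2) -> position (2+25) mod 26 = 1 -> B
  O (position 14) -> position (14+25) mod 26 = 13 -> N
  D (position 3) -> position (3+25) mod 26 = 2 -> C
  E (position 4) -> position (4+25) mod 26 = 3 -> D
Result: CDBNCD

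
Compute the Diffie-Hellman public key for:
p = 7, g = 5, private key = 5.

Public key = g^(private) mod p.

Step 1: A = g^a mod p = 5^5 mod 7.
  5^1 mod 7 = 5
  5^2 mod 7 = (5 * 5) mod 7 = 4
  5^3 mod 7 = (4 * 5) mod 7 = 6
  5^4 mod 7 = (6 * 5) mod 7 = 2
  5^5 mod 7 = (2 * 5) mod 7 = 3
Result: A = 3.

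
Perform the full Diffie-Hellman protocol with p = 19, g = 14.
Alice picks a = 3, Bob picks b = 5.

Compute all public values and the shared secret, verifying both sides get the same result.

Step 1: A = g^a mod p = 14^3 mod 19 = 8.
Step 2: B = g^b mod p = 14^5 mod 19 = 10.
Step 3: Alice computes s = B^a mod p = 10^3 mod 19 = 12.
Step 4: Bob computes s = A^b mod p = 8^5 mod 19 = 12.
Both sides agree: shared secret = 12.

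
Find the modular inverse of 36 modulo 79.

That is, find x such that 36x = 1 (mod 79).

Step 1: We need x such that 36 * x = 1 (mod 79).
Step 2: Using the extended Euclidean algorithm or trial:
  36 * 11 = 396 = 5 * 79 + 1.
Step 3: Since 396 mod 79 = 1, the inverse is x = 11.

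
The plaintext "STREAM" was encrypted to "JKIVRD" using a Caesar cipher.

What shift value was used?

Step 1: Compare first letters: S (position 18) -> J (position 9).
Step 2: Shift = (9 - 18) mod 26 = 17.
The shift value is 17.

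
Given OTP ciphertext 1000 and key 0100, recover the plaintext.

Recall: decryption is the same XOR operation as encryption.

Step 1: XOR ciphertext with key:
  Ciphertext: 1000
  Key:        0100
  XOR:        1100
Step 2: Plaintext = 1100 = 12 in decimal.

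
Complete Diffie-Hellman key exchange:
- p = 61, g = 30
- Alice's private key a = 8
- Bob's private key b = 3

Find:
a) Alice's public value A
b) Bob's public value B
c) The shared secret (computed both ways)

Step 1: A = g^a mod p = 30^8 mod 61 = 56.
Step 2: B = g^b mod p = 30^3 mod 61 = 38.
Step 3: Alice computes s = B^a mod p = 38^8 mod 61 = 58.
Step 4: Bob computes s = A^b mod p = 56^3 mod 61 = 58.
Both sides agree: shared secret = 58.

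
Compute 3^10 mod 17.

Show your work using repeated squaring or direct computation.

Step 1: Compute 3^10 mod 17 step by step, reducing modulo 17 at each step.
  3^1 mod 17 = 3
  3^2 mod 17 = (3 * 3) mod 17 = 9
  3^3 mod 17 = (9 * 3) mod 17 = 10
  3^4 mod 17 = (10 * 3) mod 17 = 13
  3^5 mod 17 = (13 * 3) mod 17 = 5
  3^6 mod 17 = (5 * 3) mod 17 = 15
  3^7 mod 17 = (15 * 3) mod 17 = 11
  3^8 mod 17 = (11 * 3) mod 17 = 16
  3^9 mod 17 = (16 * 3) mod 17 = 14
  3^10 mod 17 = (14 * 3) mod 17 = 8
Step 2: Result = 8.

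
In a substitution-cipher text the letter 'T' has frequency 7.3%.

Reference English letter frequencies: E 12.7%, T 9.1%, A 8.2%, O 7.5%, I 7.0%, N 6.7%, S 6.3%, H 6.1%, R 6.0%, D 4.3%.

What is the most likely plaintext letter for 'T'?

Step 1: The observed frequency is 7.3%.
Step 2: Compare with English frequencies:
  E: 12.7% (difference: 5.4%)
  T: 9.1% (difference: 1.8%)
  A: 8.2% (difference: 0.9%)
  O: 7.5% (difference: 0.2%) <-- closest
  I: 7.0% (difference: 0.3%)
  N: 6.7% (difference: 0.6%)
  S: 6.3% (difference: 1.0%)
  H: 6.1% (difference: 1.2%)
  R: 6.0% (difference: 1.3%)
  D: 4.3% (difference: 3.0%)
Step 3: 'T' most likely represents 'O' (frequency 7.5%).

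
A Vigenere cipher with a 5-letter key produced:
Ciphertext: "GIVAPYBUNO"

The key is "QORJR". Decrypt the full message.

Step 1: Key 'QORJR' has length 5. Extended key: QORJRQORJR
Step 2: Decrypt each position:
  G(6) - Q(16) = 16 = Q
  I(8) - O(14) = 20 = U
  V(21) - R(17) = 4 = E
  A(0) - J(9) = 17 = R
  P(15) - R(17) = 24 = Y
  Y(24) - Q(16) = 8 = I
  B(1) - O(14) = 13 = N
  U(20) - R(17) = 3 = D
  N(13) - J(9) = 4 = E
  O(14) - R(17) = 23 = X
Plaintext: QUERYINDEX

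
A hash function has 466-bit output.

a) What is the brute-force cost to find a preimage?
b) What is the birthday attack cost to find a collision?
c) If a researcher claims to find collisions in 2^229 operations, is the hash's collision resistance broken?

Step 1: Preimage resistance requires brute-force of 2^466 operations.
Step 2: Collision resistance (birthday bound) = 2^(466/2) = 2^233.
Step 3: The claimed attack costs 2^229 operations.
Step 4: Since 2^229 < 2^233, the claimed attack beats the generic birthday bound, so collision resistance is broken.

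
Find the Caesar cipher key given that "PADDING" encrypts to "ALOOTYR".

Step 1: Compare first letters: P (position 15) -> A (position 0).
Step 2: Shift = (0 - 15) mod 26 = 11.
The shift value is 11.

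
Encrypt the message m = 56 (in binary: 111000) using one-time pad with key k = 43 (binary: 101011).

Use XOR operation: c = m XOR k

Step 1: Write out the XOR operation bit by bit:
  Message: 111000
  Key:     101011
  XOR:     010011
Step 2: Convert to decimal: 010011 = 19.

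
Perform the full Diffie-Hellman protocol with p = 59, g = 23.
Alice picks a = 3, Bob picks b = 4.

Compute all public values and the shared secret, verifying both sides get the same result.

Step 1: A = g^a mod p = 23^3 mod 59 = 13.
Step 2: B = g^b mod p = 23^4 mod 59 = 4.
Step 3: Alice computes s = B^a mod p = 4^3 mod 59 = 5.
Step 4: Bob computes s = A^b mod p = 13^4 mod 59 = 5.
Both sides agree: shared secret = 5.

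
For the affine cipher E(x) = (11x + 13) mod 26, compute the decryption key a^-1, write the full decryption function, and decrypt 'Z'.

Step 1: Find a^-1, the modular inverse of 11 mod 26.
Step 2: We need 11 * a^-1 = 1 (mod 26).
Step 3: 11 * 19 = 209 = 8 * 26 + 1, so a^-1 = 19.
Step 4: D(y) = 19(y - 13) mod 26.
Step 5: Apply to 'Z' (y = 25): D(25) = 19 * (25 - 13) mod 26 = 19 * 12 mod 26 = 20 -> 'U'.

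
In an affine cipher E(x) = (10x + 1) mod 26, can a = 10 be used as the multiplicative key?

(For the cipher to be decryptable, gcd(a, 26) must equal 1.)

Step 1: Compute gcd(10, 26).
Step 2: gcd(10, 26) = 2.
Since gcd = 2 != 1, 10 shares a common factor with 26, so it cannot be used.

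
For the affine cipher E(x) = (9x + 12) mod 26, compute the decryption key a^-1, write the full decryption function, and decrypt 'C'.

Step 1: Find a^-1, the modular inverse of 9 mod 26.
Step 2: We need 9 * a^-1 = 1 (mod 26).
Step 3: 9 * 3 = 27 = 1 * 26 + 1, so a^-1 = 3.
Step 4: D(y) = 3(y - 12) mod 26.
Step 5: Apply to 'C' (y = 2): D(2) = 3 * (2 - 12) mod 26 = 3 * -10 mod 26 = 22 -> 'W'.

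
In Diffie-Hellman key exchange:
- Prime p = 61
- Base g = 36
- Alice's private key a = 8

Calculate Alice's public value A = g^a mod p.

Step 1: A = g^a mod p = 36^8 mod 61.
  36^1 mod 61 = 36
  36^2 mod 61 = (36 * 36) mod 61 = 15
  36^3 mod 61 = (15 * 36) mod 61 = 52
  36^4 mod 61 = (52 * 36) mod 61 = 42
  36^5 mod 61 = (42 * 36) mod 61 = 48
  36^6 mod 61 = (48 * 36) mod 61 = 20
  36^7 mod 61 = (20 * 36) mod 61 = 49
  36^8 mod 61 = (49 * 36) mod 61 = 56
Result: A = 56.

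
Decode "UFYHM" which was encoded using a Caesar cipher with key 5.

Step 1: Reverse the shift by subtracting 5 from each letter position.
  U (position 20) -> position (20-5) mod 26 = 15 -> P
  F (position 5) -> position (5-5) mod 26 = 0 -> A
  Y (position 24) -> position (24-5) mod 26 = 19 -> T
  H (position 7) -> position (7-5) mod 26 = 2 -> C
  M (position 12) -> position (12-5) mod 26 = 7 -> H
Decrypted message: PATCH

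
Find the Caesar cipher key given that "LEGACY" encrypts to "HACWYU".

Step 1: Compare first letters: L (position 11) -> H (position 7).
Step 2: Shift = (7 - 11) mod 26 = 22.
The shift value is 22.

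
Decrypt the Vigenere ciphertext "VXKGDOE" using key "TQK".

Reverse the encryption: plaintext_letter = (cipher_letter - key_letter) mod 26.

Step 1: Extend key: TQKTQKT
Step 2: Decrypt each letter (c - k) mod 26:
  V(21) - T(19) = (21-19) mod 26 = 2 = C
  X(23) - Q(16) = (23-16) mod 26 = 7 = H
  K(10) - K(10) = (10-10) mod 26 = 0 = A
  G(6) - T(19) = (6-19) mod 26 = 13 = N
  D(3) - Q(16) = (3-16) mod 26 = 13 = N
  O(14) - K(10) = (14-10) mod 26 = 4 = E
  E(4) - T(19) = (4-19) mod 26 = 11 = L
Plaintext: CHANNEL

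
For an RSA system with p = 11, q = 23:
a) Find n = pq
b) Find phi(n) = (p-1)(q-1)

Step 1: n = p * q = 11 * 23 = 253.
Step 2: phi(n) = (p-1)(q-1) = 10 * 22 = 220.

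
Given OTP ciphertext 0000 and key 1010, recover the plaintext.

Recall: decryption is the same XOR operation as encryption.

Step 1: XOR ciphertext with key:
  Ciphertext: 0000
  Key:        1010
  XOR:        1010
Step 2: Plaintext = 1010 = 10 in decimal.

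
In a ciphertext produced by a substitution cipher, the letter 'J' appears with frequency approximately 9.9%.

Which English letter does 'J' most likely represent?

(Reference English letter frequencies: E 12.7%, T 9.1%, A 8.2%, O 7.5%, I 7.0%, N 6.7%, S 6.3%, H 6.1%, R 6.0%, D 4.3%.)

Step 1: The observed frequency is 9.9%.
Step 2: Compare with English frequencies:
  E: 12.7% (difference: 2.8%)
  T: 9.1% (difference: 0.8%) <-- closest
  A: 8.2% (difference: 1.7%)
  O: 7.5% (difference: 2.4%)
  I: 7.0% (difference: 2.9%)
  N: 6.7% (difference: 3.2%)
  S: 6.3% (difference: 3.6%)
  H: 6.1% (difference: 3.8%)
  R: 6.0% (difference: 3.9%)
  D: 4.3% (difference: 5.6%)
Step 3: 'J' most likely represents 'T' (frequency 9.1%).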